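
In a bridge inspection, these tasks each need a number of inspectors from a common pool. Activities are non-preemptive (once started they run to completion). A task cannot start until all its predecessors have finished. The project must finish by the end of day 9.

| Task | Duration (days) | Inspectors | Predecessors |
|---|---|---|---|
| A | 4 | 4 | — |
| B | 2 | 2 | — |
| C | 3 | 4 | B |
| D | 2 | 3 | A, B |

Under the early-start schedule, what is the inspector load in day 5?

At early start, day 5 has: C, D.
Demand: 4 + 3 = 7.

7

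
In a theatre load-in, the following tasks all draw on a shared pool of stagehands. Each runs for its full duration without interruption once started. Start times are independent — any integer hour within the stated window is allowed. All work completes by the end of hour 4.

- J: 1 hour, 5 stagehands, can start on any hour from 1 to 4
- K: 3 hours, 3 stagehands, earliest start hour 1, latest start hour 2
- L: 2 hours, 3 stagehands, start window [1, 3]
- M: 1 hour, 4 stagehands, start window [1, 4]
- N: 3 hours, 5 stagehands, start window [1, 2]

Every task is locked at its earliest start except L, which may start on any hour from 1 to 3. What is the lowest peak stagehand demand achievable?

17

L@1: h1:20  h2:11  h3:8  h4:0 → peak 20
L@2: h1:17  h2:11  h3:11  h4:0 → peak 17
L@3: h1:17  h2:8  h3:11  h4:3 → peak 17
Best is L@2, peak 17.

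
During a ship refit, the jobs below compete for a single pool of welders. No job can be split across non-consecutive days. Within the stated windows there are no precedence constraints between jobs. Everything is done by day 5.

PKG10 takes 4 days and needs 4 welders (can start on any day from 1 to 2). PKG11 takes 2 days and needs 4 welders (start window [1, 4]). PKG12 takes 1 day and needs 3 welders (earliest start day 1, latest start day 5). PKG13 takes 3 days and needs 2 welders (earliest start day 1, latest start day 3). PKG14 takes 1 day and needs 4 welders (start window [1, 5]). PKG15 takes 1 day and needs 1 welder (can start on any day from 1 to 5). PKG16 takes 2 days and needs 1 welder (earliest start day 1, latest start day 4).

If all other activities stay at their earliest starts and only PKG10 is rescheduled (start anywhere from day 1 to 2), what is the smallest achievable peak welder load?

PKG10@1: d1:19  d2:11  d3:6  d4:4  d5:0 → peak 19
PKG10@2: d1:15  d2:11  d3:6  d4:4  d5:4 → peak 15
Best is PKG10@2, peak 15.

15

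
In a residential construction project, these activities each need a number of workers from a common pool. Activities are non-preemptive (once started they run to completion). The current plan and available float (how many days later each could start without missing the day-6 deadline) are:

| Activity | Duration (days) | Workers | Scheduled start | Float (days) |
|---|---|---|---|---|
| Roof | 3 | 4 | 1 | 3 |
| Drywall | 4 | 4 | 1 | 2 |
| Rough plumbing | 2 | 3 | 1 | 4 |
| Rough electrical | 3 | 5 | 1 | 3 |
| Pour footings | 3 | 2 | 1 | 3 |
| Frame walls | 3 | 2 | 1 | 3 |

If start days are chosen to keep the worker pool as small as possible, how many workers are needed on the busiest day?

Early-start (Roof@1, Drywall@1, Rough plumbing@1, Rough electrical@1, Pour footings@1, Frame walls@1) gives peak 20: d1:20  d2:20  d3:17  d4:4  d5:0  d6:0.
Shift Rough plumbing→5, Rough electrical→4, Frame walls→4.
Schedule Roof@1, Drywall@1, Rough plumbing@5, Rough electrical@4, Pour footings@1, Frame walls@4: d1:10  d2:10  d3:10  d4:11  d5:10  d6:10 — peak 11.
Total worker-days = 61 over 6 days ⇒ peak ≥ ⌈61/6⌉ = 11, so 11 is optimal.

11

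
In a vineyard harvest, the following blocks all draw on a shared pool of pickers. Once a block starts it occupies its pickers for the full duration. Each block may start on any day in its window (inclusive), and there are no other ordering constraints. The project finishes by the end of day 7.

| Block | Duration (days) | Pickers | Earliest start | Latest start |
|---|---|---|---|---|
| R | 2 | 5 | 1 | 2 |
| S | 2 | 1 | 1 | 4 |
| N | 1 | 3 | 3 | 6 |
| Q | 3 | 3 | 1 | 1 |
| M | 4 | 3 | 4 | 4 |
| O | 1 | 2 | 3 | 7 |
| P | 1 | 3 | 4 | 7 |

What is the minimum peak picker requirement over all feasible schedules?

Early-start (R@1, S@1, N@3, Q@1, M@4, O@3, P@4) gives peak 9: d1:9  d2:9  d3:8  d4:6  d5:3  d6:3  d7:3.
Shift S→3, O→4, P→5.
Schedule R@1, S@3, N@3, Q@1, M@4, O@4, P@5: d1:8  d2:8  d3:7  d4:6  d5:6  d6:3  d7:3 — peak 8.

8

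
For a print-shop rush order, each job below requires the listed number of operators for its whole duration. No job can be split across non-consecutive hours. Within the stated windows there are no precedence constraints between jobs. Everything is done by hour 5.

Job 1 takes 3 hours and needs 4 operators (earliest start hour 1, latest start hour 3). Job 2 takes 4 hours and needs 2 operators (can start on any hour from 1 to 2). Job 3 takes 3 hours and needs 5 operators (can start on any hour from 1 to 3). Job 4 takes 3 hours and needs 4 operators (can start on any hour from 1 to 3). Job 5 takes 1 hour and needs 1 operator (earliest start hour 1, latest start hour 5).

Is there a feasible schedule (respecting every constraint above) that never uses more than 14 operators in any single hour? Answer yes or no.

no

The minimum achievable peak is 15; 14 < 15, so no feasible schedule stays within the cap.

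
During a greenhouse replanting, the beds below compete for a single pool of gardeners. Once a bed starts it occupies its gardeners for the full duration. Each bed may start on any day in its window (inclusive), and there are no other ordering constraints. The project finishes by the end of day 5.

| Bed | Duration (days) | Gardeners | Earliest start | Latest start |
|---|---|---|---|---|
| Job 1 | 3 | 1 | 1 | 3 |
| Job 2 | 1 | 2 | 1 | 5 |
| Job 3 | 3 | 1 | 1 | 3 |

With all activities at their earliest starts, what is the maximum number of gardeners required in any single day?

4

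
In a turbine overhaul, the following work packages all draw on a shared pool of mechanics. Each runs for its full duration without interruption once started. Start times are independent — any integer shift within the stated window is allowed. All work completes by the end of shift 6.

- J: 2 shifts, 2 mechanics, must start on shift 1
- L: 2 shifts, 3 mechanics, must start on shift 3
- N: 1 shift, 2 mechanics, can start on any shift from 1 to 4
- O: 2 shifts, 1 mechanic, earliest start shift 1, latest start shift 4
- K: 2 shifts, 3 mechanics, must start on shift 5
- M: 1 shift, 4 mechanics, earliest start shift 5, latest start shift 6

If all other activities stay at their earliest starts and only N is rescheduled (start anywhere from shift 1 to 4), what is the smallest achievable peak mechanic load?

7

N@1: s1:5  s2:3  s3:3  s4:3  s5:7  s6:3 → peak 7
N@2: s1:3  s2:5  s3:3  s4:3  s5:7  s6:3 → peak 7
N@3: s1:3  s2:3  s3:5  s4:3  s5:7  s6:3 → peak 7
N@4: s1:3  s2:3  s3:3  s4:5  s5:7  s6:3 → peak 7
Best is N@1, peak 7.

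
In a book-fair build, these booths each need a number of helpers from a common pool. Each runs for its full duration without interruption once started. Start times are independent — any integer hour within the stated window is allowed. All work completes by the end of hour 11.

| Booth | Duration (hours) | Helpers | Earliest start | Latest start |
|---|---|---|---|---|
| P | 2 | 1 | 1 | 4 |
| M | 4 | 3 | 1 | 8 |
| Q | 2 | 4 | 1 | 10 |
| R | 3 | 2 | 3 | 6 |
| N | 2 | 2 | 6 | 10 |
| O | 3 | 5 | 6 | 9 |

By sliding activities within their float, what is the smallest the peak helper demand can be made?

5

Early-start (P@1, M@1, Q@1, R@3, N@6, O@6) gives peak 8: h1:8  h2:8  h3:5  h4:5  h5:2  h6:7  h7:7  h8:5  h9:0  h10:0  h11:0.
Shift M→3, O→8.
Schedule P@1, M@3, Q@1, R@3, N@6, O@8: h1:5  h2:5  h3:5  h4:5  h5:5  h6:5  h7:2  h8:5  h9:5  h10:5  h11:0 — peak 5.
Total helper-hours = 47 over 11 hours ⇒ peak ≥ ⌈47/11⌉ = 5, so 5 is optimal.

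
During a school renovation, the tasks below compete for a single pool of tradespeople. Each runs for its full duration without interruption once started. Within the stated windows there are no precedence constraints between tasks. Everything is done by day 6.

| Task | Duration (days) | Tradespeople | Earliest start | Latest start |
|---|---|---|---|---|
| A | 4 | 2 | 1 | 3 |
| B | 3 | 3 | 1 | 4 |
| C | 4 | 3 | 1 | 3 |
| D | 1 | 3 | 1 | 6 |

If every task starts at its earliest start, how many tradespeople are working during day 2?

At early start, day 2 has: A, B, C.
Demand: 2 + 3 + 3 = 8.

8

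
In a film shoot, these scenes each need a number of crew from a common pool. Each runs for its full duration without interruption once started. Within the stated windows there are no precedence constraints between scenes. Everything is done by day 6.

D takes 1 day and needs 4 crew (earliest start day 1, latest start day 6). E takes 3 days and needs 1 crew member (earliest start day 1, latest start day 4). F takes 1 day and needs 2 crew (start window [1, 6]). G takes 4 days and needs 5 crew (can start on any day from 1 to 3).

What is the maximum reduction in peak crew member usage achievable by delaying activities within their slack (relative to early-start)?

Early-start peak: d1:12  d2:6  d3:6  d4:5  d5:0  d6:0 ⇒ 12.
Leveled (D@1, E@1, F@2, G@3): d1:5  d2:3  d3:6  d4:5  d5:5  d6:5 ⇒ 6.
Reduction 12 − 6 = 6.

6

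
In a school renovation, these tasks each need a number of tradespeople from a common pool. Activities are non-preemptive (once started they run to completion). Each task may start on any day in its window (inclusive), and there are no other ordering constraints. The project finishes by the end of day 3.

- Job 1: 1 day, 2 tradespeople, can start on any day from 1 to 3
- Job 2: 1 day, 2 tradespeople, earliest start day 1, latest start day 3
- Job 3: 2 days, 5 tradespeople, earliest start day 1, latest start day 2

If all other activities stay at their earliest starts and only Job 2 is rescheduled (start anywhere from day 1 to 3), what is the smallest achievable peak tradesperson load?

7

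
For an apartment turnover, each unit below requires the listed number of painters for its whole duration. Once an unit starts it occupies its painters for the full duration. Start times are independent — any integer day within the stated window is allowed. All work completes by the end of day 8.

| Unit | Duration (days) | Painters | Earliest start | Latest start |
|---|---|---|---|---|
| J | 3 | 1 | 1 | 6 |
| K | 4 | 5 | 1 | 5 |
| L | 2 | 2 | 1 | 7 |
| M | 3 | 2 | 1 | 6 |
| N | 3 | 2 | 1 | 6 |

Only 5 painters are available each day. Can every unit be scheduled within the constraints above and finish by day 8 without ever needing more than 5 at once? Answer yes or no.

no

The minimum achievable peak is 6; 5 < 6, so no feasible schedule stays within the cap.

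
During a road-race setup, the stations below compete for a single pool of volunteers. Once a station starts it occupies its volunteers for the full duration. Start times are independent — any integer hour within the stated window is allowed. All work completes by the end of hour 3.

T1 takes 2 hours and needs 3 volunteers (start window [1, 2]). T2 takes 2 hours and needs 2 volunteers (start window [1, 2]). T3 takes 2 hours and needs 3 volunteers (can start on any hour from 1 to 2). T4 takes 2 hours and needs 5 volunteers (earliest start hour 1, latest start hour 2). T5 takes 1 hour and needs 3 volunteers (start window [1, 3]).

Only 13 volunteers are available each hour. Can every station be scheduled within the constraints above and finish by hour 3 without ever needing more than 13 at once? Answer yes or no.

Schedule T1@1, T2@1, T3@1, T4@1, T5@3: h1:13  h2:13  h3:3 — peak 13 ≤ 13.

yes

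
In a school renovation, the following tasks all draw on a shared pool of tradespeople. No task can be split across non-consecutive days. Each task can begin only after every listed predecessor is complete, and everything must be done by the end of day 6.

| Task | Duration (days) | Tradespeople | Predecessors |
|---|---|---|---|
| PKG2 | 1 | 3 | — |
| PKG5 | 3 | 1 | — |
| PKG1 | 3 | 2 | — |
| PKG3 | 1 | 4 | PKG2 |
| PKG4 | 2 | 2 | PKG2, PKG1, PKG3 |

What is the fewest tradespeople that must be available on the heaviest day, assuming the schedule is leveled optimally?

5

Early-start (PKG2@1, PKG5@1, PKG1@1, PKG3@2, PKG4@4) gives peak 7: d1:6  d2:7  d3:3  d4:2  d5:2  d6:0.
Shift PKG5→2, PKG3→4, PKG4→5.
Schedule PKG2@1, PKG5@2, PKG1@1, PKG3@4, PKG4@5: d1:5  d2:3  d3:3  d4:5  d5:2  d6:2 — peak 5.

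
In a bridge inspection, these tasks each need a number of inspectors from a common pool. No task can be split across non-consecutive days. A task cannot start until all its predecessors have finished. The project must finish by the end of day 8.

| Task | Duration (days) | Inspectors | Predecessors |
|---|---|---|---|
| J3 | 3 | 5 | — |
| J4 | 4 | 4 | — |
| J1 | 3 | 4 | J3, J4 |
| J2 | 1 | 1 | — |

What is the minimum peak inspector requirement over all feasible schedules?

9

Early-start (J3@1, J4@1, J1@5, J2@1) gives peak 10: d1:10  d2:9  d3:9  d4:4  d5:4  d6:4  d7:4  d8:0.
Shift J2→4.
Schedule J3@1, J4@1, J1@5, J2@4: d1:9  d2:9  d3:9  d4:5  d5:4  d6:4  d7:4  d8:0 — peak 9.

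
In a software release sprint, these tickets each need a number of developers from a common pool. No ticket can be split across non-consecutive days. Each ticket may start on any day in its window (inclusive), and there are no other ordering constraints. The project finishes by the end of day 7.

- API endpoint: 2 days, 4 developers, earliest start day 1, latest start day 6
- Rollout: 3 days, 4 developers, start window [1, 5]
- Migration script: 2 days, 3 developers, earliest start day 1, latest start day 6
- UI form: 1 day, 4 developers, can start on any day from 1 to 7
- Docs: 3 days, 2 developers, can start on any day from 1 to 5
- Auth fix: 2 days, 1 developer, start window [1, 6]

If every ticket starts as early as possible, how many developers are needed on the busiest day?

Early-start schedule: API endpoint@1, Rollout@1, Migration script@1, UI form@1, Docs@1, Auth fix@1.
Load per day: day 1: 18, day 2: 14, day 3: 6, day 4: 0, day 5: 0, day 6: 0, day 7: 0.
Peak is 18.

18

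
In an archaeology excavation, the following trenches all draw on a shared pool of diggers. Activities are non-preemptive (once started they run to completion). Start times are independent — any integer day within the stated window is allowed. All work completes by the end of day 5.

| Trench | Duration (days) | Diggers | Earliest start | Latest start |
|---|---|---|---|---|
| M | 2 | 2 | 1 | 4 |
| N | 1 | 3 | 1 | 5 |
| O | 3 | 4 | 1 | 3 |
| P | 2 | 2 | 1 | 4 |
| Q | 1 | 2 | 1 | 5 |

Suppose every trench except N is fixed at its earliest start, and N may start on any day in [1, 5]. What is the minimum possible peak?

10

N@1: d1:13  d2:8  d3:4  d4:0  d5:0 → peak 13
N@2: d1:10  d2:11  d3:4  d4:0  d5:0 → peak 11
N@3: d1:10  d2:8  d3:7  d4:0  d5:0 → peak 10
N@4: d1:10  d2:8  d3:4  d4:3  d5:0 → peak 10
N@5: d1:10  d2:8  d3:4  d4:0  d5:3 → peak 10
Best is N@3, peak 10.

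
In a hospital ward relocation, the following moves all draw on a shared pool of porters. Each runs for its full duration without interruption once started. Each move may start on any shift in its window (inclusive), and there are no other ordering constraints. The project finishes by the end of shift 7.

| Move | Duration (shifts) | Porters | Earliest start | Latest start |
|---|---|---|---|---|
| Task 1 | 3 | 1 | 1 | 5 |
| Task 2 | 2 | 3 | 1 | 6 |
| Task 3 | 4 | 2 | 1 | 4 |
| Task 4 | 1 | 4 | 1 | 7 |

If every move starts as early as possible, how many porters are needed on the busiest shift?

Early-start schedule: Task 1@1, Task 2@1, Task 3@1, Task 4@1.
Load per shift: shift 1: 10, shift 2: 6, shift 3: 3, shift 4: 2, shift 5: 0, shift 6: 0, shift 7: 0.
Peak is 10.

10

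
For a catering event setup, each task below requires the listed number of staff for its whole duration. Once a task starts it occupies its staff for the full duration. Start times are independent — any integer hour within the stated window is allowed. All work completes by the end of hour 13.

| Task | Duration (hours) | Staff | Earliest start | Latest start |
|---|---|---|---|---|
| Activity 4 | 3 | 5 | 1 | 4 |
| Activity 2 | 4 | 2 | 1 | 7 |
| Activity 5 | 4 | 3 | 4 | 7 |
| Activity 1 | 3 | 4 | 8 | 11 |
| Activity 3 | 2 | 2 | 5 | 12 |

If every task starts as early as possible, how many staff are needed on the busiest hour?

Early-start schedule: Activity 4@1, Activity 2@1, Activity 5@4, Activity 1@8, Activity 3@5.
Load per hour: hour 1: 7, hour 2: 7, hour 3: 7, hour 4: 5, hour 5: 5, hour 6: 5, hour 7: 3, hour 8: 4, hour 9: 4, hour 10: 4, hour 11: 0, hour 12: 0, hour 13: 0.
Peak is 7.

7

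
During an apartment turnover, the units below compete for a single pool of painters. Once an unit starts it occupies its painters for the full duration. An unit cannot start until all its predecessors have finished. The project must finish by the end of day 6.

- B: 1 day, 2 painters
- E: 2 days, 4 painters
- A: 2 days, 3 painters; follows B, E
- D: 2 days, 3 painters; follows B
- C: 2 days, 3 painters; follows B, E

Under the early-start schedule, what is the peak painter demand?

Early-start schedule: B@1, E@1, A@3, D@2, C@3.
Load per day: day 1: 6, day 2: 7, day 3: 9, day 4: 6, day 5: 0, day 6: 0.
Peak is 9.

9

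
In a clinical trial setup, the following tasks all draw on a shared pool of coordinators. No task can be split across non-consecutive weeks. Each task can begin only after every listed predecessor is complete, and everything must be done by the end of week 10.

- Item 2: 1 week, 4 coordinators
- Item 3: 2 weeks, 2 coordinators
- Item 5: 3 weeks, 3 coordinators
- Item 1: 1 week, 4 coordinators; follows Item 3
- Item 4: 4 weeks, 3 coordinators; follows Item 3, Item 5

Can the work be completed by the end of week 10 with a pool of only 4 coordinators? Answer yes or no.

no

The minimum achievable peak is 5; 4 < 5, so no feasible schedule stays within the cap.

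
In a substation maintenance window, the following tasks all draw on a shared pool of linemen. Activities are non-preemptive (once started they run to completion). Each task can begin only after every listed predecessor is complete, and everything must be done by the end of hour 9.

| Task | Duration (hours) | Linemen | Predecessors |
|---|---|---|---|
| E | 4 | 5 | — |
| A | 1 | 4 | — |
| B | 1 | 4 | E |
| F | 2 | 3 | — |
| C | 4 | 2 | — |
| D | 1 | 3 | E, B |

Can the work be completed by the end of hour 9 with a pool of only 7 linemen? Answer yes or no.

yes

Schedule E@1, A@5, B@6, F@7, C@5, D@9: h1:5  h2:5  h3:5  h4:5  h5:6  h6:6  h7:5  h8:5  h9:3 — peak 6 ≤ 7.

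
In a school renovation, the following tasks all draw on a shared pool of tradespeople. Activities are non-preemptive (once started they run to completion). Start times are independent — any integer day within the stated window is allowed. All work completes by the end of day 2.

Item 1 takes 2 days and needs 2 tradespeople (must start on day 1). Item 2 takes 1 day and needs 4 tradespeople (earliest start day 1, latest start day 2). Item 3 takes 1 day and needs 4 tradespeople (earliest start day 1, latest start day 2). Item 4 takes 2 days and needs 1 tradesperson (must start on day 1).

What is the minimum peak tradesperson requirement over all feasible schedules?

7

Early-start (Item 1@1, Item 2@1, Item 3@1, Item 4@1) gives peak 11: d1:11  d2:3.
Shift Item 3→2.
Schedule Item 1@1, Item 2@1, Item 3@2, Item 4@1: d1:7  d2:7 — peak 7.
Total tradesperson-days = 14 over 2 days ⇒ peak ≥ ⌈14/2⌉ = 7, so 7 is optimal.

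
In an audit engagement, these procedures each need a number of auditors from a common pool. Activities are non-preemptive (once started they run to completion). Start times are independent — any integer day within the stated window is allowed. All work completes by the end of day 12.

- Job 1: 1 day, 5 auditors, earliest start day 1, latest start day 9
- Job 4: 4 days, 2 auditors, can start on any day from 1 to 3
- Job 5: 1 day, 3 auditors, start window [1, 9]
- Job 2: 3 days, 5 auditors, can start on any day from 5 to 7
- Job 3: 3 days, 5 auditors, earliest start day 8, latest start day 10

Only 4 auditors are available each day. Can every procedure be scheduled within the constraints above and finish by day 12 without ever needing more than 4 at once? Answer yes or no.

no

The minimum achievable peak is 5; 4 < 5, so no feasible schedule stays within the cap.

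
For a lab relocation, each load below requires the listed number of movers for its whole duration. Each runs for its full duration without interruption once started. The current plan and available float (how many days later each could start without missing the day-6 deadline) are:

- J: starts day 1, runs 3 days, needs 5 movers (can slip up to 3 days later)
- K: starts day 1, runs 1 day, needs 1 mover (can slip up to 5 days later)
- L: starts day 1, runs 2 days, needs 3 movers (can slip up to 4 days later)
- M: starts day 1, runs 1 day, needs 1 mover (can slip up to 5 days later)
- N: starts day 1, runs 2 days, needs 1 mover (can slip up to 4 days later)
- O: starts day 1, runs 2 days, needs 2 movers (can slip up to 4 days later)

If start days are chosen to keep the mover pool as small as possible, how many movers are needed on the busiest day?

6

Early-start (J@1, K@1, L@1, M@1, N@1, O@1) gives peak 13: d1:13  d2:11  d3:5  d4:0  d5:0  d6:0.
Shift L→4, M→2, N→3, O→4.
Schedule J@1, K@1, L@4, M@2, N@3, O@4: d1:6  d2:6  d3:6  d4:6  d5:5  d6:0 — peak 6.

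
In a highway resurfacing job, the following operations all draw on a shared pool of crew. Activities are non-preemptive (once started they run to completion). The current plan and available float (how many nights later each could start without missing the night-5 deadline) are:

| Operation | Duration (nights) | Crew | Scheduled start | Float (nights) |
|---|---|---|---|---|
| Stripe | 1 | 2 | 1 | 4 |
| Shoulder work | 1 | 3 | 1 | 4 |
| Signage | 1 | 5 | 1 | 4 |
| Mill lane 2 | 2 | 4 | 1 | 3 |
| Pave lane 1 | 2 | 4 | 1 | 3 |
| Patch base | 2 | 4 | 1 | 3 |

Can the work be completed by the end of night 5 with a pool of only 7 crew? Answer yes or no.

no

The minimum achievable peak is 8; 7 < 8, so no feasible schedule stays within the cap.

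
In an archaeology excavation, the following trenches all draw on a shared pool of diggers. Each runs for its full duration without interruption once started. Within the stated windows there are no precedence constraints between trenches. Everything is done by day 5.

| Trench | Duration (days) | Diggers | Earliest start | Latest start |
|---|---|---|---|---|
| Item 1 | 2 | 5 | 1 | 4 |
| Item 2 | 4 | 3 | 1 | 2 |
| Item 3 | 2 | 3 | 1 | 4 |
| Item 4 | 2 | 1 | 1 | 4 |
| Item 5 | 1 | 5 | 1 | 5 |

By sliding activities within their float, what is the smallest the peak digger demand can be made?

Early-start (Item 1@1, Item 2@1, Item 3@1, Item 4@1, Item 5@1) gives peak 17: d1:17  d2:12  d3:3  d4:3  d5:0.
Shift Item 3→3, Item 4→3, Item 5→5.
Schedule Item 1@1, Item 2@1, Item 3@3, Item 4@3, Item 5@5: d1:8  d2:8  d3:7  d4:7  d5:5 — peak 8.

8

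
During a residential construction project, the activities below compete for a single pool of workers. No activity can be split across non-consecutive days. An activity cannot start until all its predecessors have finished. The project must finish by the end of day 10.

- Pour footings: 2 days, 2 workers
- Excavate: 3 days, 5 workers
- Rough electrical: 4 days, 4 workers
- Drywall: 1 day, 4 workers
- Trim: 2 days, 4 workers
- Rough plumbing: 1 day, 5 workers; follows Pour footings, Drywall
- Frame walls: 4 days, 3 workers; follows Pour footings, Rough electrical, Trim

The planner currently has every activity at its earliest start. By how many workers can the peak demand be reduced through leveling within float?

Early-start peak: d1:19  d2:15  d3:14  d4:4  d5:3  d6:3  d7:3  d8:3  d9:0  d10:0 ⇒ 19.
Leveled (Pour footings@1, Excavate@5, Rough electrical@1, Drywall@8, Trim@3, Rough plumbing@9, Frame walls@5): d1:6  d2:6  d3:8  d4:8  d5:8  d6:8  d7:8  d8:7  d9:5  d10:0 ⇒ 8.
Reduction 19 − 8 = 11.

11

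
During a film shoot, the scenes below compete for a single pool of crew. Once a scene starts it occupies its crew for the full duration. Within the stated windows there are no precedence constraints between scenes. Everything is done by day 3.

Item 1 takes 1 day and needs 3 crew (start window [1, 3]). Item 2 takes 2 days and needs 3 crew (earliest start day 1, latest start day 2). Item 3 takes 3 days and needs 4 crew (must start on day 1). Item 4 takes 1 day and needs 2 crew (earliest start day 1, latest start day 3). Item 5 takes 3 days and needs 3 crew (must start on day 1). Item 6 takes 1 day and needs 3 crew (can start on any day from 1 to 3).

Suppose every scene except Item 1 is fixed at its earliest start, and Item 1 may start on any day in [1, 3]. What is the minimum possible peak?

Item 1@1: d1:18  d2:10  d3:7 → peak 18
Item 1@2: d1:15  d2:13  d3:7 → peak 15
Item 1@3: d1:15  d2:10  d3:10 → peak 15
Best is Item 1@2, peak 15.

15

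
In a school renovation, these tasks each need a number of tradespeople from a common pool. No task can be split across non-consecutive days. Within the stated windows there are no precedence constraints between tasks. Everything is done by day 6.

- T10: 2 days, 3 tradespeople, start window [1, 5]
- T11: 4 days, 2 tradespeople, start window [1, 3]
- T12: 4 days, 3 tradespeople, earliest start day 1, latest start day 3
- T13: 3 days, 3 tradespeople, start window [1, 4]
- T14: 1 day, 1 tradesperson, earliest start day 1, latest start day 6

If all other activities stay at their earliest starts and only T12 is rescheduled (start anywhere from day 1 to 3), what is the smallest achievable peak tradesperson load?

9

T12@1: d1:12  d2:11  d3:8  d4:5  d5:0  d6:0 → peak 12
T12@2: d1:9  d2:11  d3:8  d4:5  d5:3  d6:0 → peak 11
T12@3: d1:9  d2:8  d3:8  d4:5  d5:3  d6:3 → peak 9
Best is T12@3, peak 9.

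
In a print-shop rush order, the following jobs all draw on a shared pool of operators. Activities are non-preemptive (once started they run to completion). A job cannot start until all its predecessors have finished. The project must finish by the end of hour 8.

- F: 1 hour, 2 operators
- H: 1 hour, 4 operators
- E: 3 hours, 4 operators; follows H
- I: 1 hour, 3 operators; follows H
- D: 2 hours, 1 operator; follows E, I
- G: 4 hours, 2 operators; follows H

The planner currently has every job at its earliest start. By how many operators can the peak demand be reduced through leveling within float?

4

Early-start peak: h1:6  h2:9  h3:6  h4:6  h5:3  h6:1  h7:0  h8:0 ⇒ 9.
Leveled (F@5, H@1, E@2, I@6, D@7, G@5): h1:4  h2:4  h3:4  h4:4  h5:4  h6:5  h7:3  h8:3 ⇒ 5.
Reduction 9 − 5 = 4.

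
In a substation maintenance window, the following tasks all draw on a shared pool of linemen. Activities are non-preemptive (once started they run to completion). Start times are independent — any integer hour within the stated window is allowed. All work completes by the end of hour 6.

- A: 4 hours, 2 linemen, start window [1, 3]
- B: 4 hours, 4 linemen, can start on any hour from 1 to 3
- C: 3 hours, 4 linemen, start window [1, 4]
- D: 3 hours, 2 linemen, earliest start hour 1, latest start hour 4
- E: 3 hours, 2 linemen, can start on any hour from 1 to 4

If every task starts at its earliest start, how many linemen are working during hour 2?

At early start, hour 2 has: A, B, C, D, E.
Demand: 2 + 4 + 4 + 2 + 2 = 14.

14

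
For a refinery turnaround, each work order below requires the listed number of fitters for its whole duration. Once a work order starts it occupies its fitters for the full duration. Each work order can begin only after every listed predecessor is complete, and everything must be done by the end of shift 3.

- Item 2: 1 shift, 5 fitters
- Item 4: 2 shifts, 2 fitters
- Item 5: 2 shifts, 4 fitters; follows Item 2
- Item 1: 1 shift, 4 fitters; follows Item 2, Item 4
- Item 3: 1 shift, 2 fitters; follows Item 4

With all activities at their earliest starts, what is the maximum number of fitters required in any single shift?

Early-start schedule: Item 2@1, Item 4@1, Item 5@2, Item 1@3, Item 3@3.
Load per shift: shift 1: 7, shift 2: 6, shift 3: 10.
Peak is 10.

10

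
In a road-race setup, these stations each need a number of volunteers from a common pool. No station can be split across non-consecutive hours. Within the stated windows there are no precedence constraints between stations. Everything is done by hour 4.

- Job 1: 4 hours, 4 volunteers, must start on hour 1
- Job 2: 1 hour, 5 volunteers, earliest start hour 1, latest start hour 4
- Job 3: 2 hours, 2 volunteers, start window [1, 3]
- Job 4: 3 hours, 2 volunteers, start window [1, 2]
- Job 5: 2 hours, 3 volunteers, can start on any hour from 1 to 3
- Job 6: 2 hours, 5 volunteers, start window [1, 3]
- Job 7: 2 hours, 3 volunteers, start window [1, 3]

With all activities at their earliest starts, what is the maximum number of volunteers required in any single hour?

24

Early-start schedule: Job 1@1, Job 2@1, Job 3@1, Job 4@1, Job 5@1, Job 6@1, Job 7@1.
Load per hour: hour 1: 24, hour 2: 19, hour 3: 6, hour 4: 4.
Peak is 24.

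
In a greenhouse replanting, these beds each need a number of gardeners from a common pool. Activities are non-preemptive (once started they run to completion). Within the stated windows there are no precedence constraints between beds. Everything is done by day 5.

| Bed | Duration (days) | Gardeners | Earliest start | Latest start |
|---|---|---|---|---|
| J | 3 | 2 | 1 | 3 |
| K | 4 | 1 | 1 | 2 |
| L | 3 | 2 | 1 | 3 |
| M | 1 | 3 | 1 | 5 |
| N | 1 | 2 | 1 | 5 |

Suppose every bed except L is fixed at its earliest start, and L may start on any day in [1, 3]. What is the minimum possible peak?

8

L@1: d1:10  d2:5  d3:5  d4:1  d5:0 → peak 10
L@2: d1:8  d2:5  d3:5  d4:3  d5:0 → peak 8
L@3: d1:8  d2:3  d3:5  d4:3  d5:2 → peak 8
Best is L@2, peak 8.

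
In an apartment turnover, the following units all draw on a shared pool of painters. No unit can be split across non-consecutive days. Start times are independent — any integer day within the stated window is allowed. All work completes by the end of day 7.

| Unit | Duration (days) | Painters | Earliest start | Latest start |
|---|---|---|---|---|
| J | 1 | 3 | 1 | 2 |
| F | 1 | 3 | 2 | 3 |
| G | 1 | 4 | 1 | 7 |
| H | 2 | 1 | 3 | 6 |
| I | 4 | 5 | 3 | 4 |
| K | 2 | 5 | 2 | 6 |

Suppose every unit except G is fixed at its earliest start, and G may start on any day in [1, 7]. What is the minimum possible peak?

11

G@1: d1:7  d2:8  d3:11  d4:6  d5:5  d6:5  d7:0 → peak 11
G@2: d1:3  d2:12  d3:11  d4:6  d5:5  d6:5  d7:0 → peak 12
G@3: d1:3  d2:8  d3:15  d4:6  d5:5  d6:5  d7:0 → peak 15
G@4: d1:3  d2:8  d3:11  d4:10  d5:5  d6:5  d7:0 → peak 11
G@5: d1:3  d2:8  d3:11  d4:6  d5:9  d6:5  d7:0 → peak 11
G@6: d1:3  d2:8  d3:11  d4:6  d5:5  d6:9  d7:0 → peak 11
G@7: d1:3  d2:8  d3:11  d4:6  d5:5  d6:5  d7:4 → peak 11
Best is G@1, peak 11.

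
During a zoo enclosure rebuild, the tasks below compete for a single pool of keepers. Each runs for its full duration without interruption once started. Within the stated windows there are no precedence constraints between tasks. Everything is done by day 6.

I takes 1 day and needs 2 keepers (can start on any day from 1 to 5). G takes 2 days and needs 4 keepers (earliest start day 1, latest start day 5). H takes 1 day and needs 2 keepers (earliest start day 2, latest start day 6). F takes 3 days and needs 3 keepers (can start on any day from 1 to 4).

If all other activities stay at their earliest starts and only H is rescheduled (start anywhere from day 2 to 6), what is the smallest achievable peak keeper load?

9

H@2: d1:9  d2:9  d3:3  d4:0  d5:0  d6:0 → peak 9
H@3: d1:9  d2:7  d3:5  d4:0  d5:0  d6:0 → peak 9
H@4: d1:9  d2:7  d3:3  d4:2  d5:0  d6:0 → peak 9
H@5: d1:9  d2:7  d3:3  d4:0  d5:2  d6:0 → peak 9
H@6: d1:9  d2:7  d3:3  d4:0  d5:0  d6:2 → peak 9
Best is H@2, peak 9.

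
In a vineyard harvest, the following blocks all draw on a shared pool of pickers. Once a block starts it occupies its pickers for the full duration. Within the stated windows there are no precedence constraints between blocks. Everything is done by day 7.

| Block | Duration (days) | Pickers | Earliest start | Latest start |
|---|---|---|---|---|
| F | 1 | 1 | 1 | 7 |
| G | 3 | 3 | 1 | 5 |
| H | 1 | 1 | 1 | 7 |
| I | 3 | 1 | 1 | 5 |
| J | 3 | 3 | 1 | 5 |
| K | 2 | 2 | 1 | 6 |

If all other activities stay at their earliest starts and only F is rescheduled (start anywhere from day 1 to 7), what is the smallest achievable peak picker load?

F@1: d1:11  d2:9  d3:7  d4:0  d5:0  d6:0  d7:0 → peak 11
F@2: d1:10  d2:10  d3:7  d4:0  d5:0  d6:0  d7:0 → peak 10
F@3: d1:10  d2:9  d3:8  d4:0  d5:0  d6:0  d7:0 → peak 10
F@4: d1:10  d2:9  d3:7  d4:1  d5:0  d6:0  d7:0 → peak 10
F@5: d1:10  d2:9  d3:7  d4:0  d5:1  d6:0  d7:0 → peak 10
F@6: d1:10  d2:9  d3:7  d4:0  d5:0  d6:1  d7:0 → peak 10
F@7: d1:10  d2:9  d3:7  d4:0  d5:0  d6:0  d7:1 → peak 10
Best is F@2, peak 10.

10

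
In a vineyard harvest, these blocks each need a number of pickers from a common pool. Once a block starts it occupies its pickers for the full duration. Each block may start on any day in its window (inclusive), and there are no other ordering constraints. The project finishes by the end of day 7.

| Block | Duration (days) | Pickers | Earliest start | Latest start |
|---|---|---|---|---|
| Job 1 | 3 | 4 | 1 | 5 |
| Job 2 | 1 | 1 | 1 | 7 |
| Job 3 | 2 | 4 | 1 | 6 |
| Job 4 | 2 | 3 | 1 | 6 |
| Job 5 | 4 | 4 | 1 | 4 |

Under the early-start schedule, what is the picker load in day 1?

At early start, day 1 has: Job 1, Job 2, Job 3, Job 4, Job 5.
Demand: 4 + 1 + 4 + 3 + 4 = 16.

16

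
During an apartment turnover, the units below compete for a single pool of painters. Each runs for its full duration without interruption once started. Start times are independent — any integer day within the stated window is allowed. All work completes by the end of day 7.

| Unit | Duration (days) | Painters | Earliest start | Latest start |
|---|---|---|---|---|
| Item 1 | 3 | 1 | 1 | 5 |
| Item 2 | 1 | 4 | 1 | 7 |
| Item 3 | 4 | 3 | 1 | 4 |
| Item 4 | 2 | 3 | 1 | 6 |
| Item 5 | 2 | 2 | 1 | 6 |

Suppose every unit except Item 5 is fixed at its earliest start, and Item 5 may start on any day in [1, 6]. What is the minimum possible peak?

Item 5@1: d1:13  d2:9  d3:4  d4:3  d5:0  d6:0  d7:0 → peak 13
Item 5@2: d1:11  d2:9  d3:6  d4:3  d5:0  d6:0  d7:0 → peak 11
Item 5@3: d1:11  d2:7  d3:6  d4:5  d5:0  d6:0  d7:0 → peak 11
Item 5@4: d1:11  d2:7  d3:4  d4:5  d5:2  d6:0  d7:0 → peak 11
Item 5@5: d1:11  d2:7  d3:4  d4:3  d5:2  d6:2  d7:0 → peak 11
Item 5@6: d1:11  d2:7  d3:4  d4:3  d5:0  d6:2  d7:2 → peak 11
Best is Item 5@2, peak 11.

11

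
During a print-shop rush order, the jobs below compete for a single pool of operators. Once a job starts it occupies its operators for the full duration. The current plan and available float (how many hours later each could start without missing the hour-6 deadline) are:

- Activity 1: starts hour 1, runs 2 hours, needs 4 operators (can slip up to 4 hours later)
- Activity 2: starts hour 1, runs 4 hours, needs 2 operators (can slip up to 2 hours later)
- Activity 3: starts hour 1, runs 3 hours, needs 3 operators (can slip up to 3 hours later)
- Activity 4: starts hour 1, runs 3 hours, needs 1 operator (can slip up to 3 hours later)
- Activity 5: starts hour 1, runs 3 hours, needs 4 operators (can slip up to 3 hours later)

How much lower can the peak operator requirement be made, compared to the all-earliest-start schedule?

7

Early-start peak: h1:14  h2:14  h3:10  h4:2  h5:0  h6:0 ⇒ 14.
Leveled (Activity 1@1, Activity 2@3, Activity 3@1, Activity 4@3, Activity 5@4): h1:7  h2:7  h3:6  h4:7  h5:7  h6:6 ⇒ 7.
Reduction 14 − 7 = 7.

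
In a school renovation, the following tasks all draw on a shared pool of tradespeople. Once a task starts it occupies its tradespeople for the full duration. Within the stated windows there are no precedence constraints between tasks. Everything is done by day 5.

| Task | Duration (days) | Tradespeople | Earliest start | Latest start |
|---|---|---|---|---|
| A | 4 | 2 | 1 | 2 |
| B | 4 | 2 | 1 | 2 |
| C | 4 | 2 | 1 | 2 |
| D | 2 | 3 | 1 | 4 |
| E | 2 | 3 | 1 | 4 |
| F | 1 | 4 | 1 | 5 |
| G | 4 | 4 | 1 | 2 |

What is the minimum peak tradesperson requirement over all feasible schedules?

Early-start (A@1, B@1, C@1, D@1, E@1, F@1, G@1) gives peak 20: d1:20  d2:16  d3:10  d4:10  d5:0.
Shift E→3, G→2.
Schedule A@1, B@1, C@1, D@1, E@3, F@1, G@2: d1:13  d2:13  d3:13  d4:13  d5:4 — peak 13.

13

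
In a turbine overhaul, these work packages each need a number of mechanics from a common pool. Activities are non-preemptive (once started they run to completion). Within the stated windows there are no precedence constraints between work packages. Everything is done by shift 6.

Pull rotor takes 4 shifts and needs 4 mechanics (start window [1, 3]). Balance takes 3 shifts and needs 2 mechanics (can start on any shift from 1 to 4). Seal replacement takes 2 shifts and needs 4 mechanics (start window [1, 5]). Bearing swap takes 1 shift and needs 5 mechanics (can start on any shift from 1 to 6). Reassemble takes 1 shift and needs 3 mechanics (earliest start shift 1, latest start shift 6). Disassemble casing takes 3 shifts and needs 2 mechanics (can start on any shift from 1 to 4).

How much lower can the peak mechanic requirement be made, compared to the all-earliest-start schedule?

Early-start peak: s1:20  s2:12  s3:8  s4:4  s5:0  s6:0 ⇒ 20.
Leveled (Pull rotor@1, Balance@1, Seal replacement@4, Bearing swap@6, Reassemble@5, Disassemble casing@1): s1:8  s2:8  s3:8  s4:8  s5:7  s6:5 ⇒ 8.
Reduction 20 − 8 = 12.

12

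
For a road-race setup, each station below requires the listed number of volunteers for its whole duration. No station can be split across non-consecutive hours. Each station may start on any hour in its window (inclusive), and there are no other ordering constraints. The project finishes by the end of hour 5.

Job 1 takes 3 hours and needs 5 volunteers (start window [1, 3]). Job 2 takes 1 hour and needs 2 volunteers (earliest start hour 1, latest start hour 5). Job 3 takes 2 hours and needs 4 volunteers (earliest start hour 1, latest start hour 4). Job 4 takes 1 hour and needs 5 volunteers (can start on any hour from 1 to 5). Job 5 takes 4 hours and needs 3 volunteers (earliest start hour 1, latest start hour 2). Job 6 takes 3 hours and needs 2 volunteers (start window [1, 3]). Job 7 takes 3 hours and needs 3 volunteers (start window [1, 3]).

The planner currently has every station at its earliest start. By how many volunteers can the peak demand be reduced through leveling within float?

11

Early-start peak: h1:24  h2:17  h3:13  h4:3  h5:0 ⇒ 24.
Leveled (Job 1@1, Job 2@1, Job 3@1, Job 4@4, Job 5@2, Job 6@3, Job 7@3): h1:11  h2:12  h3:13  h4:13  h5:8 ⇒ 13.
Reduction 24 − 13 = 11.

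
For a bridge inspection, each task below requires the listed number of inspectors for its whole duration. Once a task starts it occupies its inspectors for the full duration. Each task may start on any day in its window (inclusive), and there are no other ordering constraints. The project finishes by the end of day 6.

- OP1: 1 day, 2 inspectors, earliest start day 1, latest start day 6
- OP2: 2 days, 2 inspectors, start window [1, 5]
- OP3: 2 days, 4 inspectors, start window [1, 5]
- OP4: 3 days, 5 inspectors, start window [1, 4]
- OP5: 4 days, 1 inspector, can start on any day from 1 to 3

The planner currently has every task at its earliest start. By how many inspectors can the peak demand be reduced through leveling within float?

Early-start peak: d1:14  d2:12  d3:6  d4:1  d5:0  d6:0 ⇒ 14.
Leveled (OP1@1, OP2@1, OP3@2, OP4@4, OP5@3): d1:4  d2:6  d3:5  d4:6  d5:6  d6:6 ⇒ 6.
Reduction 14 − 6 = 8.

8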